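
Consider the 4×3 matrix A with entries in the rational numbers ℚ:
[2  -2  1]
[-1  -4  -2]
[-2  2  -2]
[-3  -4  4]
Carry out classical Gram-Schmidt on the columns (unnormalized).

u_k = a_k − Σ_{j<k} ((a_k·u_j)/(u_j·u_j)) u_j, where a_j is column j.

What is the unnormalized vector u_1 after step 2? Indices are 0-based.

u_1 = (-26/9, -32/9, 26/9, -8/3)

Step 1: u_0 = a_0 = (2, -1, -2, -3).
Step 2: u_1 = a_1 − (4/9)·u_0 = (-26/9, -32/9, 26/9, -8/3).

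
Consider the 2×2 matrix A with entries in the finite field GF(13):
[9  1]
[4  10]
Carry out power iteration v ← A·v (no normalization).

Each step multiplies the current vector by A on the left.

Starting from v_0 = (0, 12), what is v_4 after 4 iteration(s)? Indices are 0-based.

v_4 = (10, 12)

v_0 = (0, 12).
v_1 = A·v_0 = (12, 3).
v_2 = A·v_1 = (7, 0).
v_3 = A·v_2 = (11, 2).
v_4 = A·v_3 = (10, 12).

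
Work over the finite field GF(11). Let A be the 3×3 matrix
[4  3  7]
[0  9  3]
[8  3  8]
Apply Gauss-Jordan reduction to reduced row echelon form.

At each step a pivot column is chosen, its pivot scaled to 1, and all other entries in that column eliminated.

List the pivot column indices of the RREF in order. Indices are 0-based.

[1] R0 /= 4  ⇒  (1, 9, 10)
     R2 -= 8·R0  ⇒  (0, 8, 5)
[2] R1 /= 9  ⇒  (0, 1, 4)
     R0 -= 9·R1  ⇒  (1, 0, 7)
     R2 -= 8·R1  ⇒  (0, 0, 6)
[3] R2 /= 6  ⇒  (0, 0, 1)
     R0 -= 7·R2  ⇒  (1, 0, 0)
     R1 -= 4·R2  ⇒  (0, 1, 0)

pivot columns: 0, 1, 2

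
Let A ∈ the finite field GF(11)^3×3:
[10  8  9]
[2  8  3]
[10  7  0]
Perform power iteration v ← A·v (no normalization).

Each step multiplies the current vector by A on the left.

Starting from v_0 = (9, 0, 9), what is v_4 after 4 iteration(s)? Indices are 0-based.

v_0 = (9, 0, 9).
v_1 = A·v_0 = (6, 1, 2).
v_2 = A·v_1 = (9, 4, 1).
v_3 = A·v_2 = (10, 9, 8).
v_4 = A·v_3 = (2, 6, 9).

v_4 = (2, 6, 9)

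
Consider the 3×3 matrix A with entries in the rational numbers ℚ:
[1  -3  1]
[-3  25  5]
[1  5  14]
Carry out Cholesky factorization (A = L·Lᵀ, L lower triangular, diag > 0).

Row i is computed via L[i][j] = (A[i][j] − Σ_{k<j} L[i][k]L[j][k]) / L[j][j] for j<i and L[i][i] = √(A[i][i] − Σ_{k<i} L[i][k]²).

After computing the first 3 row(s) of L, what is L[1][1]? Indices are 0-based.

L[1][1] = 4

Step 1: L[0][0] = √(1) = 1.
  L[1][0] = (-3) / L[0][0] = -3.
Step 2: L[1][1] = √(16) = 4.
  L[2][0] = (1) / L[0][0] = 1.
  L[2][1] = (8) / L[1][1] = 2.
Step 3: L[2][2] = √(9) = 3.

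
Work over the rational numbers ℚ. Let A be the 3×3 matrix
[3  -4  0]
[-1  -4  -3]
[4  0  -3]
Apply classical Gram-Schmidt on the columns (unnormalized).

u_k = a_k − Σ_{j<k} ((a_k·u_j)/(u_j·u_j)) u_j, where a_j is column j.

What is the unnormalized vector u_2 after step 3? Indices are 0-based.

Step 1: u_0 = a_0 = (3, -1, 4).
Step 2: u_1 = a_1 − (-4/13)·u_0 = (-40/13, -56/13, 16/13).
Step 3: u_2 = a_2 − (-9/26)·u_0 − (5/16)·u_1 = (2, -2, -2).

u_2 = (2, -2, -2)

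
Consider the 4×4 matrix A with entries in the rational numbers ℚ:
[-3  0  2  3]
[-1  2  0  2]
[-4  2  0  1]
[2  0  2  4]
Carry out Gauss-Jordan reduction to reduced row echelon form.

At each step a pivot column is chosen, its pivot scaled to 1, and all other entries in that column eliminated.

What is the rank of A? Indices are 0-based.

[1] R0 /= -3  ⇒  (1, 0, -2/3, -1)
     R1 -= -1·R0  ⇒  (0, 2, -2/3, 1)
     R2 -= -4·R0  ⇒  (0, 2, -8/3, -3)
     R3 -= 2·R0  ⇒  (0, 0, 10/3, 6)
[2] R1 /= 2  ⇒  (0, 1, -1/3, 1/2)
     R2 -= 2·R1  ⇒  (0, 0, -2, -4)
[3] R2 /= -2  ⇒  (0, 0, 1, 2)
     R0 -= -2/3·R2  ⇒  (1, 0, 0, 1/3)
     R1 -= -1/3·R2  ⇒  (0, 1, 0, 7/6)
     R3 -= 10/3·R2  ⇒  (0, 0, 0, -2/3)
[4] R3 /= -2/3  ⇒  (0, 0, 0, 1)
     R0 -= 1/3·R3  ⇒  (1, 0, 0, 0)
     R1 -= 7/6·R3  ⇒  (0, 1, 0, 0)
     R2 -= 2·R3  ⇒  (0, 0, 1, 0)

rank = 4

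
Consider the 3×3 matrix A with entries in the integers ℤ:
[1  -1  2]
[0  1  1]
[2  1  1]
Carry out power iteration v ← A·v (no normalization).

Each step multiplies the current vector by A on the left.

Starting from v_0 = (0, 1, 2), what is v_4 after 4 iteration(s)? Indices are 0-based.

v_4 = (66, 48, 96)

v_0 = (0, 1, 2).
v_1 = A·v_0 = (3, 3, 3).
v_2 = A·v_1 = (6, 6, 12).
v_3 = A·v_2 = (24, 18, 30).
v_4 = A·v_3 = (66, 48, 96).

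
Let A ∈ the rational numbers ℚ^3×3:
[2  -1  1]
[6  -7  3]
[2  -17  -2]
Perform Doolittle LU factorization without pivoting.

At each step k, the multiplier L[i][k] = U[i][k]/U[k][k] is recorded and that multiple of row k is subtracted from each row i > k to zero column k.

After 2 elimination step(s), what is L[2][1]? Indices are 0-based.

Step 1: pivot at (0,0) is 2.
  row1 ← row1 − (3)·row0  ⇒  L[1][0]=3, U row1=(0, -4, 0)
  row2 ← row2 − (1)·row0  ⇒  L[2][0]=1, U row2=(0, -16, -3)
Step 2: pivot at (1,1) is -4.
  row2 ← row2 − (4)·row1  ⇒  L[2][1]=4, U row2=(0, 0, -3)

L[2][1] = 4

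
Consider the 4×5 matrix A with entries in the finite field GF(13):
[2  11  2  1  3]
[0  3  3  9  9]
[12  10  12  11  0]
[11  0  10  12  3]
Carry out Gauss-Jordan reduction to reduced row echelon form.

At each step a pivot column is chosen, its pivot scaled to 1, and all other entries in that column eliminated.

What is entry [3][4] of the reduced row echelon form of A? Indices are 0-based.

M[3][4] = 4

[1] R0 /= 2  ⇒  (1, 12, 1, 7, 8)
     R2 -= 12·R0  ⇒  (0, 9, 0, 5, 8)
     R3 -= 11·R0  ⇒  (0, 11, 12, 0, 6)
[2] R1 /= 3  ⇒  (0, 1, 1, 3, 3)
     R0 -= 12·R1  ⇒  (1, 0, 2, 10, 11)
     R2 -= 9·R1  ⇒  (0, 0, 4, 4, 7)
     R3 -= 11·R1  ⇒  (0, 0, 1, 6, 12)
[3] R2 /= 4  ⇒  (0, 0, 1, 1, 5)
     R0 -= 2·R2  ⇒  (1, 0, 0, 8, 1)
     R1 -= 1·R2  ⇒  (0, 1, 0, 2, 11)
     R3 -= 1·R2  ⇒  (0, 0, 0, 5, 7)
[4] R3 /= 5  ⇒  (0, 0, 0, 1, 4)
     R0 -= 8·R3  ⇒  (1, 0, 0, 0, 8)
     R1 -= 2·R3  ⇒  (0, 1, 0, 0, 3)
     R2 -= 1·R3  ⇒  (0, 0, 1, 0, 1)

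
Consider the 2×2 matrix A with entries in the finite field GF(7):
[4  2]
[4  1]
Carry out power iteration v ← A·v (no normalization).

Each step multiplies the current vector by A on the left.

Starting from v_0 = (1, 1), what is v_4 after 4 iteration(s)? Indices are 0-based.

v_4 = (0, 3)

v_0 = (1, 1).
v_1 = A·v_0 = (6, 5).
v_2 = A·v_1 = (6, 1).
v_3 = A·v_2 = (5, 4).
v_4 = A·v_3 = (0, 3).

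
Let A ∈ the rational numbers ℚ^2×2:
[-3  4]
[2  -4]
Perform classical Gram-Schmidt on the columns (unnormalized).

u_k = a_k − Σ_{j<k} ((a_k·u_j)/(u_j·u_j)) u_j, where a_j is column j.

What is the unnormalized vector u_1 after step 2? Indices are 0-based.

u_1 = (-8/13, -12/13)

Step 1: u_0 = a_0 = (-3, 2).
Step 2: u_1 = a_1 − (-20/13)·u_0 = (-8/13, -12/13).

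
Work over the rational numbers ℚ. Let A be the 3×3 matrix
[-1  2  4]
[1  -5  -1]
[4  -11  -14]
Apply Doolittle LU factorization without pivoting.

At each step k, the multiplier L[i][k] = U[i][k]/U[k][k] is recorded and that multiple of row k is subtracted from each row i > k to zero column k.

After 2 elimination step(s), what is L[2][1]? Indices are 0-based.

Step 1: pivot at (0,0) is -1.
  row1 ← row1 − (-1)·row0  ⇒  L[1][0]=-1, U row1=(0, -3, 3)
  row2 ← row2 − (-4)·row0  ⇒  L[2][0]=-4, U row2=(0, -3, 2)
Step 2: pivot at (1,1) is -3.
  row2 ← row2 − (1)·row1  ⇒  L[2][1]=1, U row2=(0, 0, -1)

L[2][1] = 1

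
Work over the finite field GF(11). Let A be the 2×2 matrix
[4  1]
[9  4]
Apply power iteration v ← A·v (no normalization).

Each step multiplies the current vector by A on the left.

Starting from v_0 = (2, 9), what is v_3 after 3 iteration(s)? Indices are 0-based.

v_3 = (10, 0)

v_0 = (2, 9).
v_1 = A·v_0 = (6, 10).
v_2 = A·v_1 = (1, 6).
v_3 = A·v_2 = (10, 0).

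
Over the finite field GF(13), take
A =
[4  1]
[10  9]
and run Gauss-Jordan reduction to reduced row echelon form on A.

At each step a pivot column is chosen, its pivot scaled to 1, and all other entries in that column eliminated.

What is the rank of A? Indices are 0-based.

rank = 1

pivot(0,0)=4: scale R0 → (1, 10)
  clear (1,0): R1 −= (10)R0 → (0, 0)
col 1: no nonzero at/below row 1; advance.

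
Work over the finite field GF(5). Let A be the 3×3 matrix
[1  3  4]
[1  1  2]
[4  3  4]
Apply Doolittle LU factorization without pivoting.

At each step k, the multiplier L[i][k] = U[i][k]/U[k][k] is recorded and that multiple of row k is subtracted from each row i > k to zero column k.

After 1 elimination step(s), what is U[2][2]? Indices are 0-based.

U[2][2] = 3

k=0: U[0][0]=1
  eliminate (1,0): mult=1, new row 1: (0, 3, 3); set L[1][0]=1
  eliminate (2,0): mult=4, new row 2: (0, 1, 3); set L[2][0]=4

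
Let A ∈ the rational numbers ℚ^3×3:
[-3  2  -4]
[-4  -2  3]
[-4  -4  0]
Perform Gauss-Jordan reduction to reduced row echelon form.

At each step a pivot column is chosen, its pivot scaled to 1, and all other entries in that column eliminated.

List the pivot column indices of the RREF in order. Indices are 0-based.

[1] R0 /= -3  ⇒  (1, -2/3, 4/3)
     R1 -= -4·R0  ⇒  (0, -14/3, 25/3)
     R2 -= -4·R0  ⇒  (0, -20/3, 16/3)
[2] R1 /= -14/3  ⇒  (0, 1, -25/14)
     R0 -= -2/3·R1  ⇒  (1, 0, 1/7)
     R2 -= -20/3·R1  ⇒  (0, 0, -46/7)
[3] R2 /= -46/7  ⇒  (0, 0, 1)
     R0 -= 1/7·R2  ⇒  (1, 0, 0)
     R1 -= -25/14·R2  ⇒  (0, 1, 0)

pivot columns: 0, 1, 2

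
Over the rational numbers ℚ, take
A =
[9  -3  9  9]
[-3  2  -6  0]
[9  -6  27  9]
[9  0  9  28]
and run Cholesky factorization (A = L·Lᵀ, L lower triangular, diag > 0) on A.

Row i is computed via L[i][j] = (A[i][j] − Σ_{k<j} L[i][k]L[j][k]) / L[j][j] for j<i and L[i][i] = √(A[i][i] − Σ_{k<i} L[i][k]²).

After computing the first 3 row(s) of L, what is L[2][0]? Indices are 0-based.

L[2][0] = 3

Step 1: L[0][0] = √(9) = 3.
  L[1][0] = (-3) / L[0][0] = -1.
Step 2: L[1][1] = √(1) = 1.
  L[2][0] = (9) / L[0][0] = 3.
  L[2][1] = (-3) / L[1][1] = -3.
Step 3: L[2][2] = √(9) = 3.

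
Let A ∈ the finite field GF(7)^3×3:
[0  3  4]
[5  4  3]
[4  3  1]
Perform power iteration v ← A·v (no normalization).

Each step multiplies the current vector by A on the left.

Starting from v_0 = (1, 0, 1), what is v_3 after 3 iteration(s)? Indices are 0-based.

v_0 = (1, 0, 1).
v_1 = A·v_0 = (4, 1, 5).
v_2 = A·v_1 = (2, 4, 3).
v_3 = A·v_2 = (3, 0, 2).

v_3 = (3, 0, 2)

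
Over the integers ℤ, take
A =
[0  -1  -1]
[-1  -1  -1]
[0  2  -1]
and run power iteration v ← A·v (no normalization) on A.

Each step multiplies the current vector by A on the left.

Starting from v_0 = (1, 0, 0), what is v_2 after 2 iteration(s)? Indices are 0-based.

v_2 = (1, 1, -2)

v_0 = (1, 0, 0).
v_1 = A·v_0 = (0, -1, 0).
v_2 = A·v_1 = (1, 1, -2).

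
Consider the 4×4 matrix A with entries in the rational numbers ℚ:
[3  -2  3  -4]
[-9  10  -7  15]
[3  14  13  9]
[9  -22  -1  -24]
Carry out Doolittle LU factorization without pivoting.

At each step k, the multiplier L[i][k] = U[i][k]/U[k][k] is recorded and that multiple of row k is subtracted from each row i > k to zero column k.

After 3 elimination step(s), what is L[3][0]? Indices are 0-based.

Step 1: pivot at (0,0) is 3.
  row1 ← row1 − (-3)·row0  ⇒  L[1][0]=-3, U row1=(0, 4, 2, 3)
  row2 ← row2 − (1)·row0  ⇒  L[2][0]=1, U row2=(0, 16, 10, 13)
  row3 ← row3 − (3)·row0  ⇒  L[3][0]=3, U row3=(0, -16, -10, -12)
Step 2: pivot at (1,1) is 4.
  row2 ← row2 − (4)·row1  ⇒  L[2][1]=4, U row2=(0, 0, 2, 1)
  row3 ← row3 − (-4)·row1  ⇒  L[3][1]=-4, U row3=(0, 0, -2, 0)
Step 3: pivot at (2,2) is 2.
  row3 ← row3 − (-1)·row2  ⇒  L[3][2]=-1, U row3=(0, 0, 0, 1)

L[3][0] = 3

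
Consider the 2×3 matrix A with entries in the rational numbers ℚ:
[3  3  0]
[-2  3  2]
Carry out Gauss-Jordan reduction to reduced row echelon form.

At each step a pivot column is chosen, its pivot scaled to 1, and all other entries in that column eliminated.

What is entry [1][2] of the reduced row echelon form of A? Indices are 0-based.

M[1][2] = 2/5

pivot(0,0)=3: scale R0 → (1, 1, 0)
  clear (1,0): R1 −= (-2)R0 → (0, 5, 2)
pivot(1,1)=5: scale R1 → (0, 1, 2/5)
  clear (0,1): R0 −= (1)R1 → (1, 0, -2/5)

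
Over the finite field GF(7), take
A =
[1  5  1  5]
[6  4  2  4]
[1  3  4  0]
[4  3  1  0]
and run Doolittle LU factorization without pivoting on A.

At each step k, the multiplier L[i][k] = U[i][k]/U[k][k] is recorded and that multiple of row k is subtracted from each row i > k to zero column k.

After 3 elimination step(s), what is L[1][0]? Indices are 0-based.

[col 0] pivot 1
  R1 -= 6*R0 → (0, 2, 3, 2)  (L[1][0] := 6)
  R2 -= 1*R0 → (0, 5, 3, 2)  (L[2][0] := 1)
  R3 -= 4*R0 → (0, 4, 4, 1)  (L[3][0] := 4)
[col 1] pivot 2
  R2 -= 6*R1 → (0, 0, 6, 4)  (L[2][1] := 6)
  R3 -= 2*R1 → (0, 0, 5, 4)  (L[3][1] := 2)
[col 2] pivot 6
  R3 -= 2*R2 → (0, 0, 0, 3)  (L[3][2] := 2)

L[1][0] = 6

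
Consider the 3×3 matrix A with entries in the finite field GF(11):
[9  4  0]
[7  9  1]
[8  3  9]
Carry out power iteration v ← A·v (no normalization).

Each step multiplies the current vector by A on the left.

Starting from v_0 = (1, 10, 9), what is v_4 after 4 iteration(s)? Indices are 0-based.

v_4 = (4, 1, 10)

v_0 = (1, 10, 9).
v_1 = A·v_0 = (5, 7, 9).
v_2 = A·v_1 = (7, 8, 10).
v_3 = A·v_2 = (7, 10, 5).
v_4 = A·v_3 = (4, 1, 10).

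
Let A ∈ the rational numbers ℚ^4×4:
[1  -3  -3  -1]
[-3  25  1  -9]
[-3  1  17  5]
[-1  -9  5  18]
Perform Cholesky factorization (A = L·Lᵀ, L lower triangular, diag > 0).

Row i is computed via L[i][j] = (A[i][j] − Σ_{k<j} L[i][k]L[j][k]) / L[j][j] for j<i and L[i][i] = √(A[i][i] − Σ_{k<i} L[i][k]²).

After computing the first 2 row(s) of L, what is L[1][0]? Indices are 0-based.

L[1][0] = -3

Step 1: L[0][0] = √(1) = 1.
  L[1][0] = (-3) / L[0][0] = -3.
Step 2: L[1][1] = √(16) = 4.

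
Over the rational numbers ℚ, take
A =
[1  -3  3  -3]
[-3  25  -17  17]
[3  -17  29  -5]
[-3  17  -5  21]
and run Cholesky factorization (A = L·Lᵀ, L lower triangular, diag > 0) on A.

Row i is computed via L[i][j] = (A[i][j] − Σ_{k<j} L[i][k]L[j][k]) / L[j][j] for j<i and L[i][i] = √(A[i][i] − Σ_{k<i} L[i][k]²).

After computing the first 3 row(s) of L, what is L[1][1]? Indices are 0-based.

L[1][1] = 4

Step 1: L[0][0] = √(1) = 1.
  L[1][0] = (-3) / L[0][0] = -3.
Step 2: L[1][1] = √(16) = 4.
  L[2][0] = (3) / L[0][0] = 3.
  L[2][1] = (-8) / L[1][1] = -2.
Step 3: L[2][2] = √(16) = 4.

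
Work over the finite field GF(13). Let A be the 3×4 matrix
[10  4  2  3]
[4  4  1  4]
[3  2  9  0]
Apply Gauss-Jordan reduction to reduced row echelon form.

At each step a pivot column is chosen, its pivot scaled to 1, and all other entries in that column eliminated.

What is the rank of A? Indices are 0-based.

[1] R0 /= 10  ⇒  (1, 3, 8, 12)
     R1 -= 4·R0  ⇒  (0, 5, 8, 8)
     R2 -= 3·R0  ⇒  (0, 6, 11, 3)
[2] R1 /= 5  ⇒  (0, 1, 12, 12)
     R0 -= 3·R1  ⇒  (1, 0, 11, 2)
     R2 -= 6·R1  ⇒  (0, 0, 4, 9)
[3] R2 /= 4  ⇒  (0, 0, 1, 12)
     R0 -= 11·R2  ⇒  (1, 0, 0, 0)
     R1 -= 12·R2  ⇒  (0, 1, 0, 11)

rank = 3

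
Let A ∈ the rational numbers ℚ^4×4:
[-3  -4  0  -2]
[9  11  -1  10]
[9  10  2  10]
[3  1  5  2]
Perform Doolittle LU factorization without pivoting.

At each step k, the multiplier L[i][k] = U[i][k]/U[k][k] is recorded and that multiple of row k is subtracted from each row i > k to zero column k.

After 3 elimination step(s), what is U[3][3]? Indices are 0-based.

U[3][3] = -4

k=0: U[0][0]=-3
  eliminate (1,0): mult=-3, new row 1: (0, -1, -1, 4); set L[1][0]=-3
  eliminate (2,0): mult=-3, new row 2: (0, -2, 2, 4); set L[2][0]=-3
  eliminate (3,0): mult=-1, new row 3: (0, -3, 5, 0); set L[3][0]=-1
k=1: U[1][1]=-1
  eliminate (2,1): mult=2, new row 2: (0, 0, 4, -4); set L[2][1]=2
  eliminate (3,1): mult=3, new row 3: (0, 0, 8, -12); set L[3][1]=3
k=2: U[2][2]=4
  eliminate (3,2): mult=2, new row 3: (0, 0, 0, -4); set L[3][2]=2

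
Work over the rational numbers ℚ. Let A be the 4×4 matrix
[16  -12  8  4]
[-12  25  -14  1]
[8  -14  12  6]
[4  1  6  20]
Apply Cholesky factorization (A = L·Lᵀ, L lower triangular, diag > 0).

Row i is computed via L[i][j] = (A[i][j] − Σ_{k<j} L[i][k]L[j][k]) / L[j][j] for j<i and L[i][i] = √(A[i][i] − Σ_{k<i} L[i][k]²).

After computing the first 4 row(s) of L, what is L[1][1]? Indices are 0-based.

Step 1: L[0][0] = √(16) = 4.
  L[1][0] = (-12) / L[0][0] = -3.
Step 2: L[1][1] = √(16) = 4.
  L[2][0] = (8) / L[0][0] = 2.
  L[2][1] = (-8) / L[1][1] = -2.
Step 3: L[2][2] = √(4) = 2.
  L[3][0] = (4) / L[0][0] = 1.
  L[3][1] = (4) / L[1][1] = 1.
  L[3][2] = (6) / L[2][2] = 3.
Step 4: L[3][3] = √(9) = 3.

L[1][1] = 4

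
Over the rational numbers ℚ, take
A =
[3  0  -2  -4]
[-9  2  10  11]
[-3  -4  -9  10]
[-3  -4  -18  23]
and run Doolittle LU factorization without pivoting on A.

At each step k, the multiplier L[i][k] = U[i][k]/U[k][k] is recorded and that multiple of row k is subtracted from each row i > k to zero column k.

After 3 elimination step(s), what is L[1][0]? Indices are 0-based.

k=0: U[0][0]=3
  eliminate (1,0): mult=-3, new row 1: (0, 2, 4, -1); set L[1][0]=-3
  eliminate (2,0): mult=-1, new row 2: (0, -4, -11, 6); set L[2][0]=-1
  eliminate (3,0): mult=-1, new row 3: (0, -4, -20, 19); set L[3][0]=-1
k=1: U[1][1]=2
  eliminate (2,1): mult=-2, new row 2: (0, 0, -3, 4); set L[2][1]=-2
  eliminate (3,1): mult=-2, new row 3: (0, 0, -12, 17); set L[3][1]=-2
k=2: U[2][2]=-3
  eliminate (3,2): mult=4, new row 3: (0, 0, 0, 1); set L[3][2]=4

L[1][0] = -3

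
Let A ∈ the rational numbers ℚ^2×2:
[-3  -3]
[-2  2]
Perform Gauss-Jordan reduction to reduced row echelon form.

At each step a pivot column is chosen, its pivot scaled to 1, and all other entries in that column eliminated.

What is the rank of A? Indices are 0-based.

step 1: normalize row 0 (÷-3) = (1, 1)
  row 1: subtract -2×row0 = (0, 4)
step 2: normalize row 1 (÷4) = (0, 1)
  row 0: subtract 1×row1 = (1, 0)

rank = 2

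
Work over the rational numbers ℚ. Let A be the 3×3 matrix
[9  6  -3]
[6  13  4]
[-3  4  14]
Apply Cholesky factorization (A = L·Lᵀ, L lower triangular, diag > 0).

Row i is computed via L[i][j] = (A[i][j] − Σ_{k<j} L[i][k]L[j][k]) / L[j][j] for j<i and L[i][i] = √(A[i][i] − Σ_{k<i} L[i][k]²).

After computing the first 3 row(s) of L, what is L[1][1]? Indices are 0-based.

L[1][1] = 3

Step 1: L[0][0] = √(9) = 3.
  L[1][0] = (6) / L[0][0] = 2.
Step 2: L[1][1] = √(9) = 3.
  L[2][0] = (-3) / L[0][0] = -1.
  L[2][1] = (6) / L[1][1] = 2.
Step 3: L[2][2] = √(9) = 3.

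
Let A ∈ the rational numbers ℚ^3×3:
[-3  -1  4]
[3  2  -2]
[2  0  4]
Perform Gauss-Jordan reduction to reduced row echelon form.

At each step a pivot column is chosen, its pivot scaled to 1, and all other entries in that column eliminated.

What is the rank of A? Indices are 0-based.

rank = 3

step 1: normalize row 0 (÷-3) = (1, 1/3, -4/3)
  row 1: subtract 3×row0 = (0, 1, 2)
  row 2: subtract 2×row0 = (0, -2/3, 20/3)
step 2: normalize row 1 (÷1) = (0, 1, 2)
  row 0: subtract 1/3×row1 = (1, 0, -2)
  row 2: subtract -2/3×row1 = (0, 0, 8)
step 3: normalize row 2 (÷8) = (0, 0, 1)
  row 0: subtract -2×row2 = (1, 0, 0)
  row 1: subtract 2×row2 = (0, 1, 0)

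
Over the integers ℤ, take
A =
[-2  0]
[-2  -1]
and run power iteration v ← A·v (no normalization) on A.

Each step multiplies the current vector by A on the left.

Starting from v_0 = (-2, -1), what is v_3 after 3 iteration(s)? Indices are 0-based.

v_3 = (16, 29)

v_0 = (-2, -1).
v_1 = A·v_0 = (4, 5).
v_2 = A·v_1 = (-8, -13).
v_3 = A·v_2 = (16, 29).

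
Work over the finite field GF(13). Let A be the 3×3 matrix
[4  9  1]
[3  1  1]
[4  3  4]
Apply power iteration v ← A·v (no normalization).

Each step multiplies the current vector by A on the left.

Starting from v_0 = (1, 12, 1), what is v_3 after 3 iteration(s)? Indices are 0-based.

v_3 = (2, 5, 0)

v_0 = (1, 12, 1).
v_1 = A·v_0 = (9, 3, 5).
v_2 = A·v_1 = (3, 9, 0).
v_3 = A·v_2 = (2, 5, 0).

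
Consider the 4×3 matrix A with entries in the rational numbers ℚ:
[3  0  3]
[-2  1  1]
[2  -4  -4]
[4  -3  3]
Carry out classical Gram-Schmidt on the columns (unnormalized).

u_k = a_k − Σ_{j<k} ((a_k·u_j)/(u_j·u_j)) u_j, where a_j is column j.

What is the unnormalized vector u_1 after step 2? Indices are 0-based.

u_1 = (2, -1/3, -8/3, -1/3)

Step 1: u_0 = a_0 = (3, -2, 2, 4).
Step 2: u_1 = a_1 − (-2/3)·u_0 = (2, -1/3, -8/3, -1/3).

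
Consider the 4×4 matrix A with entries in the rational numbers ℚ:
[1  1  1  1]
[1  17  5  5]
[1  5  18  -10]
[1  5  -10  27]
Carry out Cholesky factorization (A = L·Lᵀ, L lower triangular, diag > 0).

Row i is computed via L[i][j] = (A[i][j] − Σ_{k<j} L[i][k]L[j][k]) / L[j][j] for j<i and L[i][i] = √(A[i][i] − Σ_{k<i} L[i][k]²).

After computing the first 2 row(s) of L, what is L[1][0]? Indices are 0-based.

Step 1: L[0][0] = √(1) = 1.
  L[1][0] = (1) / L[0][0] = 1.
Step 2: L[1][1] = √(16) = 4.

L[1][0] = 1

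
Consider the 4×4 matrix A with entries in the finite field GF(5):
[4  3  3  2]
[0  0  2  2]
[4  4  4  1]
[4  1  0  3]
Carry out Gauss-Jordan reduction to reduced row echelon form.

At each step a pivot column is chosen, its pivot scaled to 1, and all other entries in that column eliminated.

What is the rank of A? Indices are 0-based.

step 1: normalize row 0 (÷4) = (1, 2, 2, 3)
  row 2: subtract 4×row0 = (0, 1, 1, 4)
  row 3: subtract 4×row0 = (0, 3, 2, 1)
step 2: exchange rows 1,2
step 2: normalize row 1 (÷1) = (0, 1, 1, 4)
  row 0: subtract 2×row1 = (1, 0, 0, 0)
  row 3: subtract 3×row1 = (0, 0, 4, 4)
step 3: normalize row 2 (÷2) = (0, 0, 1, 1)
  row 1: subtract 1×row2 = (0, 1, 0, 3)
  row 3: subtract 4×row2 = (0, 0, 0, 0)
skip col 3 (zero from row 3)

rank = 3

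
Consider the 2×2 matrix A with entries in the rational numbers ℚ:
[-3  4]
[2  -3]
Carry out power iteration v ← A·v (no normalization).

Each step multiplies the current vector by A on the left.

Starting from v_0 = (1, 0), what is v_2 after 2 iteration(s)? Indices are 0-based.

v_2 = (17, -12)

v_0 = (1, 0).
v_1 = A·v_0 = (-3, 2).
v_2 = A·v_1 = (17, -12).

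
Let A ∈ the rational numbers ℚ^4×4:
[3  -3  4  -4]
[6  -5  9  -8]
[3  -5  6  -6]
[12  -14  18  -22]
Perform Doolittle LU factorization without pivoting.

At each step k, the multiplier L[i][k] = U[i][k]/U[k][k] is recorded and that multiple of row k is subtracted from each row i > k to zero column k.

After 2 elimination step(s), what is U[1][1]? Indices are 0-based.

U[1][1] = 1

[col 0] pivot 3
  R1 -= 2*R0 → (0, 1, 1, 0)  (L[1][0] := 2)
  R2 -= 1*R0 → (0, -2, 2, -2)  (L[2][0] := 1)
  R3 -= 4*R0 → (0, -2, 2, -6)  (L[3][0] := 4)
[col 1] pivot 1
  R2 -= -2*R1 → (0, 0, 4, -2)  (L[2][1] := -2)
  R3 -= -2*R1 → (0, 0, 4, -6)  (L[3][1] := -2)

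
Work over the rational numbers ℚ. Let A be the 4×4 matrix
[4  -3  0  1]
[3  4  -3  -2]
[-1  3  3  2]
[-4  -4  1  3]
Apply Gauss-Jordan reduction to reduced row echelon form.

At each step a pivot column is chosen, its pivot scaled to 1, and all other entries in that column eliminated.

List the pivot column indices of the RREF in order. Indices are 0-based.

pivot columns: 0, 1, 2, 3

[1] R0 /= 4  ⇒  (1, -3/4, 0, 1/4)
     R1 -= 3·R0  ⇒  (0, 25/4, -3, -11/4)
     R2 -= -1·R0  ⇒  (0, 9/4, 3, 9/4)
     R3 -= -4·R0  ⇒  (0, -7, 1, 4)
[2] R1 /= 25/4  ⇒  (0, 1, -12/25, -11/25)
     R0 -= -3/4·R1  ⇒  (1, 0, -9/25, -2/25)
     R2 -= 9/4·R1  ⇒  (0, 0, 102/25, 81/25)
     R3 -= -7·R1  ⇒  (0, 0, -59/25, 23/25)
[3] R2 /= 102/25  ⇒  (0, 0, 1, 27/34)
     R0 -= -9/25·R2  ⇒  (1, 0, 0, 7/34)
     R1 -= -12/25·R2  ⇒  (0, 1, 0, -1/17)
     R3 -= -59/25·R2  ⇒  (0, 0, 0, 95/34)
[4] R3 /= 95/34  ⇒  (0, 0, 0, 1)
     R0 -= 7/34·R3  ⇒  (1, 0, 0, 0)
     R1 -= -1/17·R3  ⇒  (0, 1, 0, 0)
     R2 -= 27/34·R3  ⇒  (0, 0, 1, 0)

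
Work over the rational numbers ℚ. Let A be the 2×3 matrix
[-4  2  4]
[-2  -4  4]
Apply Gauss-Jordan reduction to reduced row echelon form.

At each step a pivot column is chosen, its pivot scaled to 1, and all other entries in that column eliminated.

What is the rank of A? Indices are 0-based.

rank = 2

[1] R0 /= -4  ⇒  (1, -1/2, -1)
     R1 -= -2·R0  ⇒  (0, -5, 2)
[2] R1 /= -5  ⇒  (0, 1, -2/5)
     R0 -= -1/2·R1  ⇒  (1, 0, -6/5)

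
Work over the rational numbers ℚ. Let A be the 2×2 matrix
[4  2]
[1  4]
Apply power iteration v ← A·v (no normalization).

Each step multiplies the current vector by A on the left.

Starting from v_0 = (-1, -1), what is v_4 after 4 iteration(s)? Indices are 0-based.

v_4 = (-1028, -740)

v_0 = (-1, -1).
v_1 = A·v_0 = (-6, -5).
v_2 = A·v_1 = (-34, -26).
v_3 = A·v_2 = (-188, -138).
v_4 = A·v_3 = (-1028, -740).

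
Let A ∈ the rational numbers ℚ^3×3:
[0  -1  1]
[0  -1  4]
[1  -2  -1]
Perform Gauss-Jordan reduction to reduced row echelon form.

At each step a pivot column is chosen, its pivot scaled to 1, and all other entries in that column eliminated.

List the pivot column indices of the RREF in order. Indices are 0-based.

pivot columns: 0, 1, 2

step 1: exchange rows 0,2
step 1: normalize row 0 (÷1) = (1, -2, -1)
step 2: normalize row 1 (÷-1) = (0, 1, -4)
  row 0: subtract -2×row1 = (1, 0, -9)
  row 2: subtract -1×row1 = (0, 0, -3)
step 3: normalize row 2 (÷-3) = (0, 0, 1)
  row 0: subtract -9×row2 = (1, 0, 0)
  row 1: subtract -4×row2 = (0, 1, 0)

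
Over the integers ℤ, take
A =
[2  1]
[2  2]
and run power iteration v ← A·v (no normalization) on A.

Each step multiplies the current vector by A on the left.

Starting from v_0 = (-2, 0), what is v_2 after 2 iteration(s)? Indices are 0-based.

v_0 = (-2, 0).
v_1 = A·v_0 = (-4, -4).
v_2 = A·v_1 = (-12, -16).

v_2 = (-12, -16)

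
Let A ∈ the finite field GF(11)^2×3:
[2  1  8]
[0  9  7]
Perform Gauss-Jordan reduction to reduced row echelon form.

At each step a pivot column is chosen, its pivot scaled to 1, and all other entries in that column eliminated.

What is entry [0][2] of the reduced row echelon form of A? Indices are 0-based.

[1] R0 /= 2  ⇒  (1, 6, 4)
[2] R1 /= 9  ⇒  (0, 1, 2)
     R0 -= 6·R1  ⇒  (1, 0, 3)

M[0][2] = 3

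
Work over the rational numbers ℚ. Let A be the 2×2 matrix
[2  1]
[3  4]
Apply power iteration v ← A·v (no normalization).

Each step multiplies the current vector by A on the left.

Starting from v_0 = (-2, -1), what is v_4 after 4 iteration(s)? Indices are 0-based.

v_4 = (-470, -1405)

v_0 = (-2, -1).
v_1 = A·v_0 = (-5, -10).
v_2 = A·v_1 = (-20, -55).
v_3 = A·v_2 = (-95, -280).
v_4 = A·v_3 = (-470, -1405).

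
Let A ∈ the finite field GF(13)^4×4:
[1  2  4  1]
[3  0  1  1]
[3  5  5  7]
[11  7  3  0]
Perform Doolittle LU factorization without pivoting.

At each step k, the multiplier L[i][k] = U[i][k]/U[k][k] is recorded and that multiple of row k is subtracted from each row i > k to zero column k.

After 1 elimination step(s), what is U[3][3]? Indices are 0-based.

k=0: U[0][0]=1
  eliminate (1,0): mult=3, new row 1: (0, 7, 2, 11); set L[1][0]=3
  eliminate (2,0): mult=3, new row 2: (0, 12, 6, 4); set L[2][0]=3
  eliminate (3,0): mult=11, new row 3: (0, 11, 11, 2); set L[3][0]=11

U[3][3] = 2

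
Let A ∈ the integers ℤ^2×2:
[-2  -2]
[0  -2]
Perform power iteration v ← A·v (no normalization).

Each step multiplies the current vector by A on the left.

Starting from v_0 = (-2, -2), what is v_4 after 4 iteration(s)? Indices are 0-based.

v_0 = (-2, -2).
v_1 = A·v_0 = (8, 4).
v_2 = A·v_1 = (-24, -8).
v_3 = A·v_2 = (64, 16).
v_4 = A·v_3 = (-160, -32).

v_4 = (-160, -32)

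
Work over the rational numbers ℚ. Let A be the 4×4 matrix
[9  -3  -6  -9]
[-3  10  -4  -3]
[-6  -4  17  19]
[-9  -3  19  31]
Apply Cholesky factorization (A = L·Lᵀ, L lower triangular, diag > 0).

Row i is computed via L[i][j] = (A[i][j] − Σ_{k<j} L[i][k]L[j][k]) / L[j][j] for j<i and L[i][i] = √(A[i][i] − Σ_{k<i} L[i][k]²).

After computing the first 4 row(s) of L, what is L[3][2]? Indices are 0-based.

Step 1: L[0][0] = √(9) = 3.
  L[1][0] = (-3) / L[0][0] = -1.
Step 2: L[1][1] = √(9) = 3.
  L[2][0] = (-6) / L[0][0] = -2.
  L[2][1] = (-6) / L[1][1] = -2.
Step 3: L[2][2] = √(9) = 3.
  L[3][0] = (-9) / L[0][0] = -3.
  L[3][1] = (-6) / L[1][1] = -2.
  L[3][2] = (9) / L[2][2] = 3.
Step 4: L[3][3] = √(9) = 3.

L[3][2] = 3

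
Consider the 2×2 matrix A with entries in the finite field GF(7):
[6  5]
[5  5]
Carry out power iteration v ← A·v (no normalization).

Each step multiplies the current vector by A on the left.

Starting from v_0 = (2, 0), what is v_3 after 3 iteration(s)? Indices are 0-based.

v_3 = (1, 5)

v_0 = (2, 0).
v_1 = A·v_0 = (5, 3).
v_2 = A·v_1 = (3, 5).
v_3 = A·v_2 = (1, 5).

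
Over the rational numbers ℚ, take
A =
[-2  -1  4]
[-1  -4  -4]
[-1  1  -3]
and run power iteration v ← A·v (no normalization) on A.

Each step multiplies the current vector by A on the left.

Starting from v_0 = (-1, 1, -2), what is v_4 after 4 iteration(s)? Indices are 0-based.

v_0 = (-1, 1, -2).
v_1 = A·v_0 = (-7, 5, 8).
v_2 = A·v_1 = (41, -45, -12).
v_3 = A·v_2 = (-85, 187, -50).
v_4 = A·v_3 = (-217, -463, 422).

v_4 = (-217, -463, 422)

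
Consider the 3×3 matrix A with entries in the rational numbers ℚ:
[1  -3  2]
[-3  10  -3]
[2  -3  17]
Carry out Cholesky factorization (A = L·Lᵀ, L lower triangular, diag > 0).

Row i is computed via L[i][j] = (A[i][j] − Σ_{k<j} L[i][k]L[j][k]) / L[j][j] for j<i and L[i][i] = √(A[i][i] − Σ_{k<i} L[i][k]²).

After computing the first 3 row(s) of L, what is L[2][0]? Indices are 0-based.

Step 1: L[0][0] = √(1) = 1.
  L[1][0] = (-3) / L[0][0] = -3.
Step 2: L[1][1] = √(1) = 1.
  L[2][0] = (2) / L[0][0] = 2.
  L[2][1] = (3) / L[1][1] = 3.
Step 3: L[2][2] = √(4) = 2.

L[2][0] = 2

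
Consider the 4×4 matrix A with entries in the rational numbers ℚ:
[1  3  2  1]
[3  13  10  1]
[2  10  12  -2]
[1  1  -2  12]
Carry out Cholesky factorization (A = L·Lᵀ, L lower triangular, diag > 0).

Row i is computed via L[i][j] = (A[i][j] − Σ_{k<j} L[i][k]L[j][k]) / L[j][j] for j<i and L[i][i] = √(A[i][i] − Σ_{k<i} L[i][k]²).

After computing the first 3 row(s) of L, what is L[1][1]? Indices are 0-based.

L[1][1] = 2

Step 1: L[0][0] = √(1) = 1.
  L[1][0] = (3) / L[0][0] = 3.
Step 2: L[1][1] = √(4) = 2.
  L[2][0] = (2) / L[0][0] = 2.
  L[2][1] = (4) / L[1][1] = 2.
Step 3: L[2][2] = √(4) = 2.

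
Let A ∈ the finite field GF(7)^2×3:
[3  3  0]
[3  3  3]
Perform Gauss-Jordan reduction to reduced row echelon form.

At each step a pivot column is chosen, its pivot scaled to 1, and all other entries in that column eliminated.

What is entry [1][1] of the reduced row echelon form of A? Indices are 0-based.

pivot(0,0)=3: scale R0 → (1, 1, 0)
  clear (1,0): R1 −= (3)R0 → (0, 0, 3)
col 1: no nonzero at/below row 1; advance.
pivot(1,2)=3: scale R1 → (0, 0, 1)

M[1][1] = 0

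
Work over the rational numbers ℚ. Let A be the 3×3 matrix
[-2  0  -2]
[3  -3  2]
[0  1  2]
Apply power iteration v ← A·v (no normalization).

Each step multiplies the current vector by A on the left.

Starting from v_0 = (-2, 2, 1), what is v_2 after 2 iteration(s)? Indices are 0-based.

v_0 = (-2, 2, 1).
v_1 = A·v_0 = (2, -10, 4).
v_2 = A·v_1 = (-12, 44, -2).

v_2 = (-12, 44, -2)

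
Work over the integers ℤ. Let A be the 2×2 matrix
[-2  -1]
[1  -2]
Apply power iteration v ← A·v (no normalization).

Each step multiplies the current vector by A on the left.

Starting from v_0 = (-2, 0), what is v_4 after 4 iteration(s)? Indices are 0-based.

v_0 = (-2, 0).
v_1 = A·v_0 = (4, -2).
v_2 = A·v_1 = (-6, 8).
v_3 = A·v_2 = (4, -22).
v_4 = A·v_3 = (14, 48).

v_4 = (14, 48)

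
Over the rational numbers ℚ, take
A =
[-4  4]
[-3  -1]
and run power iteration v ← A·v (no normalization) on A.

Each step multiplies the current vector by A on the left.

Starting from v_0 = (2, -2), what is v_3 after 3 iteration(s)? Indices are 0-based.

v_3 = (16, -196)

v_0 = (2, -2).
v_1 = A·v_0 = (-16, -4).
v_2 = A·v_1 = (48, 52).
v_3 = A·v_2 = (16, -196).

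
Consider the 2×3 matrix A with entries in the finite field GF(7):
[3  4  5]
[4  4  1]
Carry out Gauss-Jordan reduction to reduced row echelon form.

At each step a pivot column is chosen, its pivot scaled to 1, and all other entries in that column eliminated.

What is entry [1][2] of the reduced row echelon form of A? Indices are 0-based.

M[1][2] = 6

step 1: normalize row 0 (÷3) = (1, 6, 4)
  row 1: subtract 4×row0 = (0, 1, 6)
step 2: normalize row 1 (÷1) = (0, 1, 6)
  row 0: subtract 6×row1 = (1, 0, 3)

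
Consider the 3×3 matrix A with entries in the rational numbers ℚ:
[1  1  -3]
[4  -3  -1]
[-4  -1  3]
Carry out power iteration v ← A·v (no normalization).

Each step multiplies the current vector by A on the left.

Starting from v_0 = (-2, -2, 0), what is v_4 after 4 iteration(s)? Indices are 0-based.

v_4 = (-1256, -712, 1856)

v_0 = (-2, -2, 0).
v_1 = A·v_0 = (-4, -2, 10).
v_2 = A·v_1 = (-36, -20, 48).
v_3 = A·v_2 = (-200, -132, 308).
v_4 = A·v_3 = (-1256, -712, 1856).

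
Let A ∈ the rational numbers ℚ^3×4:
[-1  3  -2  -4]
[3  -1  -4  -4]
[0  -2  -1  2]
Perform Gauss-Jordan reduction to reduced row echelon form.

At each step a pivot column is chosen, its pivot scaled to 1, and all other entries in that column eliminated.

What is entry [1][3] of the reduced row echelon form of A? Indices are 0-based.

step 1: normalize row 0 (÷-1) = (1, -3, 2, 4)
  row 1: subtract 3×row0 = (0, 8, -10, -16)
step 2: normalize row 1 (÷8) = (0, 1, -5/4, -2)
  row 0: subtract -3×row1 = (1, 0, -7/4, -2)
  row 2: subtract -2×row1 = (0, 0, -7/2, -2)
step 3: normalize row 2 (÷-7/2) = (0, 0, 1, 4/7)
  row 0: subtract -7/4×row2 = (1, 0, 0, -1)
  row 1: subtract -5/4×row2 = (0, 1, 0, -9/7)

M[1][3] = -9/7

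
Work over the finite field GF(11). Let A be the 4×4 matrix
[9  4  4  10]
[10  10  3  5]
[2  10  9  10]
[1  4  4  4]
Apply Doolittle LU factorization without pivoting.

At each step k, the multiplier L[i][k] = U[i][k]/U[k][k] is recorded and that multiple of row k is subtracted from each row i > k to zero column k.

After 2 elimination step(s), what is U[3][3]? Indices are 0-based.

U[3][3] = 9

k=0: U[0][0]=9
  eliminate (1,0): mult=6, new row 1: (0, 8, 1, 0); set L[1][0]=6
  eliminate (2,0): mult=10, new row 2: (0, 3, 2, 9); set L[2][0]=10
  eliminate (3,0): mult=5, new row 3: (0, 6, 6, 9); set L[3][0]=5
k=1: U[1][1]=8
  eliminate (2,1): mult=10, new row 2: (0, 0, 3, 9); set L[2][1]=10
  eliminate (3,1): mult=9, new row 3: (0, 0, 8, 9); set L[3][1]=9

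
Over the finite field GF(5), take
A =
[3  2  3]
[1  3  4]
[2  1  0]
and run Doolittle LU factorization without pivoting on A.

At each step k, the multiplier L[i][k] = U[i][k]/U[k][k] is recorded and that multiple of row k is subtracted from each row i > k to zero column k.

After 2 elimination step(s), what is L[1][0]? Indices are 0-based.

L[1][0] = 2

k=0: U[0][0]=3
  eliminate (1,0): mult=2, new row 1: (0, 4, 3); set L[1][0]=2
  eliminate (2,0): mult=4, new row 2: (0, 3, 3); set L[2][0]=4
k=1: U[1][1]=4
  eliminate (2,1): mult=2, new row 2: (0, 0, 2); set L[2][1]=2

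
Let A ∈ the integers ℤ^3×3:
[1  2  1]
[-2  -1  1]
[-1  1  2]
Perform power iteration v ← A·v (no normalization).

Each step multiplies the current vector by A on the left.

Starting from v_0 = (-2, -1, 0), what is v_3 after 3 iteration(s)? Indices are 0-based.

v_0 = (-2, -1, 0).
v_1 = A·v_0 = (-4, 5, 1).
v_2 = A·v_1 = (7, 4, 11).
v_3 = A·v_2 = (26, -7, 19).

v_3 = (26, -7, 19)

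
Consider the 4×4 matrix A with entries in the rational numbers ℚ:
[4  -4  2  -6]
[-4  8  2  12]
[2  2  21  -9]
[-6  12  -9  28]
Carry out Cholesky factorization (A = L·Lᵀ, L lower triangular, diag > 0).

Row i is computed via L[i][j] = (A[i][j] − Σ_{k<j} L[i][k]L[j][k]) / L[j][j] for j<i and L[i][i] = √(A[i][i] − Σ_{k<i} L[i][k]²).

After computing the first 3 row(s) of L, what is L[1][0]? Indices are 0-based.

Step 1: L[0][0] = √(4) = 2.
  L[1][0] = (-4) / L[0][0] = -2.
Step 2: L[1][1] = √(4) = 2.
  L[2][0] = (2) / L[0][0] = 1.
  L[2][1] = (4) / L[1][1] = 2.
Step 3: L[2][2] = √(16) = 4.

L[1][0] = -2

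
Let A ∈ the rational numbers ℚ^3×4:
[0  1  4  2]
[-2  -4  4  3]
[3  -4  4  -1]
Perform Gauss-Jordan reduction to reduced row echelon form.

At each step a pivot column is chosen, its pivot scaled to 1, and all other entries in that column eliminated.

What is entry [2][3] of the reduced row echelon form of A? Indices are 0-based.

M[2][3] = 47/100

step 1: exchange rows 0,1
step 1: normalize row 0 (÷-2) = (1, 2, -2, -3/2)
  row 2: subtract 3×row0 = (0, -10, 10, 7/2)
step 2: normalize row 1 (÷1) = (0, 1, 4, 2)
  row 0: subtract 2×row1 = (1, 0, -10, -11/2)
  row 2: subtract -10×row1 = (0, 0, 50, 47/2)
step 3: normalize row 2 (÷50) = (0, 0, 1, 47/100)
  row 0: subtract -10×row2 = (1, 0, 0, -4/5)
  row 1: subtract 4×row2 = (0, 1, 0, 3/25)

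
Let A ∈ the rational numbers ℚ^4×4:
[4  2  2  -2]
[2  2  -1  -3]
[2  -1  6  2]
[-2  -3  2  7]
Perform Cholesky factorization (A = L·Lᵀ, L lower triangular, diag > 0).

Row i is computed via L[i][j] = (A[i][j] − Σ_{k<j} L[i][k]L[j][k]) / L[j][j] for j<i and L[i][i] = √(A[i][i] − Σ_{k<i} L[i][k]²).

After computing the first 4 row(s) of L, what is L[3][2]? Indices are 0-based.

Step 1: L[0][0] = √(4) = 2.
  L[1][0] = (2) / L[0][0] = 1.
Step 2: L[1][1] = √(1) = 1.
  L[2][0] = (2) / L[0][0] = 1.
  L[2][1] = (-2) / L[1][1] = -2.
Step 3: L[2][2] = √(1) = 1.
  L[3][0] = (-2) / L[0][0] = -1.
  L[3][1] = (-2) / L[1][1] = -2.
  L[3][2] = (-1) / L[2][2] = -1.
Step 4: L[3][3] = √(1) = 1.

L[3][2] = -1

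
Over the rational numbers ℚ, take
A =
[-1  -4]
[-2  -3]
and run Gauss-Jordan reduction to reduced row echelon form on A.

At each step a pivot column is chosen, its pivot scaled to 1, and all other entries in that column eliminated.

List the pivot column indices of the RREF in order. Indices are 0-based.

[1] R0 /= -1  ⇒  (1, 4)
     R1 -= -2·R0  ⇒  (0, 5)
[2] R1 /= 5  ⇒  (0, 1)
     R0 -= 4·R1  ⇒  (1, 0)

pivot columns: 0, 1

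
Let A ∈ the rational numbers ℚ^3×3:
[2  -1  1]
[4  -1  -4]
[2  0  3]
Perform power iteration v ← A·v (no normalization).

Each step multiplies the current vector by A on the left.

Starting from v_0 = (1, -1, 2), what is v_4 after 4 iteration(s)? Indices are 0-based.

v_4 = (357, -193, 602)

v_0 = (1, -1, 2).
v_1 = A·v_0 = (5, -3, 8).
v_2 = A·v_1 = (21, -9, 34).
v_3 = A·v_2 = (85, -43, 144).
v_4 = A·v_3 = (357, -193, 602).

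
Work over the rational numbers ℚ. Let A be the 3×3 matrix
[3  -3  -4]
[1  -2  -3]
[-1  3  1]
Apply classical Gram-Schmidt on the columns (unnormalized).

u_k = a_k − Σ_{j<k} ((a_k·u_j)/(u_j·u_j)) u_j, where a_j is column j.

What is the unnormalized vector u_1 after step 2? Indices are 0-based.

Step 1: u_0 = a_0 = (3, 1, -1).
Step 2: u_1 = a_1 − (-14/11)·u_0 = (9/11, -8/11, 19/11).

u_1 = (9/11, -8/11, 19/11)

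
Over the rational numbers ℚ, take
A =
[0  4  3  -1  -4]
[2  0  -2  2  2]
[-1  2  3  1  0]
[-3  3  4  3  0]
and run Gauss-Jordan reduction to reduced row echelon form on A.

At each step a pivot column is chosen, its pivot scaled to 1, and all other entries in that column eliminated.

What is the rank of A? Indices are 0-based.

[1] R0 <-> R1
[1] R0 /= 2  ⇒  (1, 0, -1, 1, 1)
     R2 -= -1·R0  ⇒  (0, 2, 2, 2, 1)
     R3 -= -3·R0  ⇒  (0, 3, 1, 6, 3)
[2] R1 /= 4  ⇒  (0, 1, 3/4, -1/4, -1)
     R2 -= 2·R1  ⇒  (0, 0, 1/2, 5/2, 3)
     R3 -= 3·R1  ⇒  (0, 0, -5/4, 27/4, 6)
[3] R2 /= 1/2  ⇒  (0, 0, 1, 5, 6)
     R0 -= -1·R2  ⇒  (1, 0, 0, 6, 7)
     R1 -= 3/4·R2  ⇒  (0, 1, 0, -4, -11/2)
     R3 -= -5/4·R2  ⇒  (0, 0, 0, 13, 27/2)
[4] R3 /= 13  ⇒  (0, 0, 0, 1, 27/26)
     R0 -= 6·R3  ⇒  (1, 0, 0, 0, 10/13)
     R1 -= -4·R3  ⇒  (0, 1, 0, 0, -35/26)
     R2 -= 5·R3  ⇒  (0, 0, 1, 0, 21/26)

rank = 4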